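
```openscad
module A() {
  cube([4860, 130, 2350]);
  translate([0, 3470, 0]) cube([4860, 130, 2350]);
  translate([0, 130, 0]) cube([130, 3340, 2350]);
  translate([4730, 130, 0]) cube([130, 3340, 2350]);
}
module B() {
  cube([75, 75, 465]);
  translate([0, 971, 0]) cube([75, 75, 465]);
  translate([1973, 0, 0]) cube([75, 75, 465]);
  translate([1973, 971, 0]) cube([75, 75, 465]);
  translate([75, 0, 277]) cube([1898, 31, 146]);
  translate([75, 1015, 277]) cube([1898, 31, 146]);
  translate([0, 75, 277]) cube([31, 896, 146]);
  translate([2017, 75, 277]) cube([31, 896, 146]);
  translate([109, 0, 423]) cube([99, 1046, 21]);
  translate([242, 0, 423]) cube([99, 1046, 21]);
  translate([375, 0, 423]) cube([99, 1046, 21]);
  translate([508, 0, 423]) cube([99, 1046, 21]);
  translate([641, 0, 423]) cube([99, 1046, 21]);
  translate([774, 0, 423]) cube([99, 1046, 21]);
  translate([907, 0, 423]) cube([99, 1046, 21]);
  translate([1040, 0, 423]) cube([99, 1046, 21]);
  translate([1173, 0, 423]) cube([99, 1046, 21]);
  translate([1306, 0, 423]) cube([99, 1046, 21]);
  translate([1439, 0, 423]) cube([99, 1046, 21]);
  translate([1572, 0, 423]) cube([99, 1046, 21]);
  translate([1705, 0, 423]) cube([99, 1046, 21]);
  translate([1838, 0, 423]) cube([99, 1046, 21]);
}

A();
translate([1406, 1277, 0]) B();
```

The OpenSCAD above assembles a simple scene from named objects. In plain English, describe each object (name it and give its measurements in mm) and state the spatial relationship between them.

A is the wall frame of a small rectangular building: four walls, each 2350 mm tall and 130 mm thick, enclosing a footprint 4860 mm (x) by 3600 mm (y) outside-to-outside, with no floor or roof. The front and back walls (the −y and +y sides) span the full width; the two side walls fit between them.

B is a bed frame 2048 mm long (x) by 1046 mm wide (y). Four 75×75 mm corner posts, 465 mm tall, at the corners of the footprint. Four rails of 31 mm thickness and 146 mm height run between adjacent posts with their undersides at z = 277 mm, their outer faces flush with the outside of the frame (the two x-running rails run between the posts' inner faces; the two y-running rails run between the posts' inner faces). 14 slats, each 99 mm wide (x) and 21 mm thick, lie across the top of the two x-running rails, running the full 1046 mm width of the frame in y; the slats are evenly spaced along x between the inner faces of the end posts with equal gaps (rounded down to the nearest mm) at the −x end and between each pair — any rounding remainder accumulates at the +x end.

The bed frame sits inside the house frame, centred.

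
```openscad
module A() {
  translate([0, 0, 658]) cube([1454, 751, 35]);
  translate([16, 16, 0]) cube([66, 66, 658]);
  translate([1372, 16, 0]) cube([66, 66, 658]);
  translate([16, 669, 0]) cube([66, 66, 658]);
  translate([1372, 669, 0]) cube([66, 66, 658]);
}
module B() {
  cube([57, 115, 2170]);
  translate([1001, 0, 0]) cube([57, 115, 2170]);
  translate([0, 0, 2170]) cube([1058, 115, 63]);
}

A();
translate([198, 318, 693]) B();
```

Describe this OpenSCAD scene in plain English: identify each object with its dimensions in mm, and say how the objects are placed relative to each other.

A is a rectangular dining table. The top is 1454×751×35 mm with its upper surface at z = 693 mm. It stands on four 66×66 mm square legs, each inset 16 mm from the nearest pair of top edges, running from the floor to the underside of the top.

B is a rectangular door frame: two vertical jambs of 57×115 mm section, 2170 mm tall, with a clear opening 944 mm wide between their inner faces. A header 63 mm tall and 115 mm deep lies on top of the jambs and spans the full outside width.

The door frame is on top of the table, centred.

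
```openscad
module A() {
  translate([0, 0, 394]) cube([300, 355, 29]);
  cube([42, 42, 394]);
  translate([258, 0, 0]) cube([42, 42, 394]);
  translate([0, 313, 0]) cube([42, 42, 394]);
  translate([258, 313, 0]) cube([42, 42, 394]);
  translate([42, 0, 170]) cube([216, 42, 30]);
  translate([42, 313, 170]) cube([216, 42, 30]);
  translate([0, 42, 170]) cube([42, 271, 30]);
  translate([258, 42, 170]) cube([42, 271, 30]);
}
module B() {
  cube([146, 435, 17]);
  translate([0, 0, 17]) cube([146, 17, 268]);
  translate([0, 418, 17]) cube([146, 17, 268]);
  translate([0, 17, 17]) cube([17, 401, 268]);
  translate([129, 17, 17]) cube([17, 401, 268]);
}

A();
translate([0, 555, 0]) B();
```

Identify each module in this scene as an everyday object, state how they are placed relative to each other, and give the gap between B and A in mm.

The open box's nearest face is 200 mm from the stool's +y face.

A is a stool. B is an open box. The open box is on the floor beside the stool on its +y side. The gap between the open box and the stool is 200 mm.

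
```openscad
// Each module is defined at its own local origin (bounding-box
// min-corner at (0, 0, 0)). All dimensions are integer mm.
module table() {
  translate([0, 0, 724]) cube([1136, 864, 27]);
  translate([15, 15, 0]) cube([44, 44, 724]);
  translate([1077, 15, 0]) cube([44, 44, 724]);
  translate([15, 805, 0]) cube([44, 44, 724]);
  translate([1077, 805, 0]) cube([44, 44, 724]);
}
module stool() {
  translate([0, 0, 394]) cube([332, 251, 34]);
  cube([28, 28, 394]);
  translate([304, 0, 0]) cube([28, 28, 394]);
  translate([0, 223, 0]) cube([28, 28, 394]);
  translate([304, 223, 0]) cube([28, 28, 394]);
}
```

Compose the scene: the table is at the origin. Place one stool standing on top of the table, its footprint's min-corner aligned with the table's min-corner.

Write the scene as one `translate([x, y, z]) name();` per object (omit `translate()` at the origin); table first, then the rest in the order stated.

table();
translate([0, 0, 751]) stool();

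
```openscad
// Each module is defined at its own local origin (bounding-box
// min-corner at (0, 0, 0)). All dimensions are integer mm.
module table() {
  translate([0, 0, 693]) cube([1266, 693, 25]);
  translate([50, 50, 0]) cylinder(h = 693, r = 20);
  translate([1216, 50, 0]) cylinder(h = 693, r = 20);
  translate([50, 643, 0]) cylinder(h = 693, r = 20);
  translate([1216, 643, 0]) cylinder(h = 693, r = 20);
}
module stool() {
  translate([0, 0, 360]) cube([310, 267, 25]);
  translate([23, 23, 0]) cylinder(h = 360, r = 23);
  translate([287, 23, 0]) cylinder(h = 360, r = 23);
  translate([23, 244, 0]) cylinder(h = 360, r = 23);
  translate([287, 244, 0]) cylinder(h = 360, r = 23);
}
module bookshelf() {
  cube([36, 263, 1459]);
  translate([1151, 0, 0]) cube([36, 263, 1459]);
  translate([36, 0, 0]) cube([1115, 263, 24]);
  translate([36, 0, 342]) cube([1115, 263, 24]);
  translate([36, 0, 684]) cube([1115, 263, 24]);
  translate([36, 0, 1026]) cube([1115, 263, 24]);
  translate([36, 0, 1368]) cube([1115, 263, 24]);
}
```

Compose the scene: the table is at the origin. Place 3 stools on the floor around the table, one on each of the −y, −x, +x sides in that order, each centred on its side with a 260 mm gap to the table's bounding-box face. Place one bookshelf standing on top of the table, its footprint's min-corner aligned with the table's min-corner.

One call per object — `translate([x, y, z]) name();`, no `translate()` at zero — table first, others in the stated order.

table();
translate([478, -527, 0]) stool();
translate([-570, 213, 0]) stool();
translate([1526, 213, 0]) stool();
translate([0, 0, 718]) bookshelf();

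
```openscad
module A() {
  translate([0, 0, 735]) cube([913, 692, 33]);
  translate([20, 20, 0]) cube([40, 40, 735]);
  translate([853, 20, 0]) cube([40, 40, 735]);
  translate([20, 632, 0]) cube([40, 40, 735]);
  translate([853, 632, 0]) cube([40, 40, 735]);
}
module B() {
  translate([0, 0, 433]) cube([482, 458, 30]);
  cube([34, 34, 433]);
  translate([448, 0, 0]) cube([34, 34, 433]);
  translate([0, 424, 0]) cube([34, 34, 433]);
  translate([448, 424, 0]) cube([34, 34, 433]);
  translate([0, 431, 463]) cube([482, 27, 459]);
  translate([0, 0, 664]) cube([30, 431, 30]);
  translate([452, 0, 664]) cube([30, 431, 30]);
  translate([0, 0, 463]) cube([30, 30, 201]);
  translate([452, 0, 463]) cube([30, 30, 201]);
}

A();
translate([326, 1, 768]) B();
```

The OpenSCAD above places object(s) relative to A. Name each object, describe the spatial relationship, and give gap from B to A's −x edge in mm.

A is a table. B is a chair. The chair is on top of the table. The gap from the chair to the table's −x edge is 326 mm.

The chair's min-x is at 326; the table's min-x is 0; gap = 326 mm.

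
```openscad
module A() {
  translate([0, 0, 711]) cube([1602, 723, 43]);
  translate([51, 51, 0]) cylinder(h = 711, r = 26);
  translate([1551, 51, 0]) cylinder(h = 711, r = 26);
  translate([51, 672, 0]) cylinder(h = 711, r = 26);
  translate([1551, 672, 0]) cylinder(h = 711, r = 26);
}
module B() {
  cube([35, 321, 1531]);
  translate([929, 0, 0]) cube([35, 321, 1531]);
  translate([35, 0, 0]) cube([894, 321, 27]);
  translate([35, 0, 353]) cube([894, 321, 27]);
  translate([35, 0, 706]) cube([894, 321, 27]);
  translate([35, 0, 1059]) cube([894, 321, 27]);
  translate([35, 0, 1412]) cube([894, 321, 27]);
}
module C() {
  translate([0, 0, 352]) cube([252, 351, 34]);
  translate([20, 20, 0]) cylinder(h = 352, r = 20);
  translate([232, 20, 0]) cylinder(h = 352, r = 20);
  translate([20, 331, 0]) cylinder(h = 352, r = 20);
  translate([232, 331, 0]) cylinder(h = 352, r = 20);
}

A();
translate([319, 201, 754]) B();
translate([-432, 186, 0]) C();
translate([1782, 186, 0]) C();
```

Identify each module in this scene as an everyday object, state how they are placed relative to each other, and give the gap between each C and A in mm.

Each stool's nearest face is 180 mm from the table's bounding box.

A is a table. B is a bookshelf. C is a stool. The bookshelf is on top of the table, centred. Two stools sit around the table at the −x, +x sides. The gap between each stool and the table is 180 mm.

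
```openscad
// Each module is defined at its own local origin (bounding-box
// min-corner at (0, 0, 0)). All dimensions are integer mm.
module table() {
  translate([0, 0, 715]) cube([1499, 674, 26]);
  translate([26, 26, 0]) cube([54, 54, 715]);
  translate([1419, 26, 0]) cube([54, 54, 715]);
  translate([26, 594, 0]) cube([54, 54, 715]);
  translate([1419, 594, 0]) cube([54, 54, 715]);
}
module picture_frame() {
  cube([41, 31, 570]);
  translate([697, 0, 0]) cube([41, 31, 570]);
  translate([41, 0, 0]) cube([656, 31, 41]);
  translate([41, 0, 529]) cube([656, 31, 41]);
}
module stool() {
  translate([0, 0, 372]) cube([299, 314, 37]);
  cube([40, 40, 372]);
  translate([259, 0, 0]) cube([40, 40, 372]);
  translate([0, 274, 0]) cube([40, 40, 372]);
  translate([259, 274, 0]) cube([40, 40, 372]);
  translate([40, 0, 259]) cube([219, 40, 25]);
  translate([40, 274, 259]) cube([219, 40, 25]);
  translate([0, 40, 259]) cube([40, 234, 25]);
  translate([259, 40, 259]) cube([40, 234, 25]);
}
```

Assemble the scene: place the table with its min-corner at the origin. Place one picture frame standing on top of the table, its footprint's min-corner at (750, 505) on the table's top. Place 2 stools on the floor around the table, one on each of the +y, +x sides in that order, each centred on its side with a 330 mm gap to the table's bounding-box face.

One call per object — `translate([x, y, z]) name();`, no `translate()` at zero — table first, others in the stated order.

table();
translate([750, 505, 741]) picture_frame();
translate([600, 1004, 0]) stool();
translate([1829, 180, 0]) stool();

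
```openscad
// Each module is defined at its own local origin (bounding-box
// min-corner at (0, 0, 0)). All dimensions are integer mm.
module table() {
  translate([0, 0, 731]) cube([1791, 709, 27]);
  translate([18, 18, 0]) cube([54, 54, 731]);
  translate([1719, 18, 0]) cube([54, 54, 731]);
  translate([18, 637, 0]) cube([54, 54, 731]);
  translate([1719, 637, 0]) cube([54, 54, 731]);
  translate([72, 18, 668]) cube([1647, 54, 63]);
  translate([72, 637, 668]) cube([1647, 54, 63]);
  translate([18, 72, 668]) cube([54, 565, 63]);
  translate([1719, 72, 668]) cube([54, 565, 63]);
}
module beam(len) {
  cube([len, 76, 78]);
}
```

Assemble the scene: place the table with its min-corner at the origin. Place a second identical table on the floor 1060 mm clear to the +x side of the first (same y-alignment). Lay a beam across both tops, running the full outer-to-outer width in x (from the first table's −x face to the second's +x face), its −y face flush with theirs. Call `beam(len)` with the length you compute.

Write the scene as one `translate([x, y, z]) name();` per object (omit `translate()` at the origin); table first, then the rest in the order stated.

table();
translate([2851, 0, 0]) table();
translate([0, 0, 758]) beam(4642);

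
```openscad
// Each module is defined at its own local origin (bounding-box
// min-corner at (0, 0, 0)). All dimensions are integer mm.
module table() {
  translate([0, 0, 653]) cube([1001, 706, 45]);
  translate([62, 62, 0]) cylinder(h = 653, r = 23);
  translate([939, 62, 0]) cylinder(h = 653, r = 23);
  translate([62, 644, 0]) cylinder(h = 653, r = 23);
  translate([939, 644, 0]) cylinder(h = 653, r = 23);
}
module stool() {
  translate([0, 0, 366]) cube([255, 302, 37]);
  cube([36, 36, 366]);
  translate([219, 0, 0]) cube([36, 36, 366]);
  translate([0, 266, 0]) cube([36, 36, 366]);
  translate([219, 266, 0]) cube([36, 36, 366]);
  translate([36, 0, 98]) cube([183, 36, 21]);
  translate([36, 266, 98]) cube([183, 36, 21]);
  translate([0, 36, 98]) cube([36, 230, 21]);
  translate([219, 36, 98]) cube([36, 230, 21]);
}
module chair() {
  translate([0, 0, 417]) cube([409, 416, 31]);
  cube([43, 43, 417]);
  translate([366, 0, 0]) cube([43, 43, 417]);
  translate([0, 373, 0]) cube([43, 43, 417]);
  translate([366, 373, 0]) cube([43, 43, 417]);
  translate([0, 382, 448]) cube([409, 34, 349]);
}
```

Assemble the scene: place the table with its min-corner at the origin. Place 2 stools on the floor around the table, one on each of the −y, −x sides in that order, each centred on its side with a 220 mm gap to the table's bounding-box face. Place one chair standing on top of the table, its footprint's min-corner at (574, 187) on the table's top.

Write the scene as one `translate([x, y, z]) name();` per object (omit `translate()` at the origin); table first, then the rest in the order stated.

table();
translate([373, -522, 0]) stool();
translate([-475, 202, 0]) stool();
translate([574, 187, 698]) chair();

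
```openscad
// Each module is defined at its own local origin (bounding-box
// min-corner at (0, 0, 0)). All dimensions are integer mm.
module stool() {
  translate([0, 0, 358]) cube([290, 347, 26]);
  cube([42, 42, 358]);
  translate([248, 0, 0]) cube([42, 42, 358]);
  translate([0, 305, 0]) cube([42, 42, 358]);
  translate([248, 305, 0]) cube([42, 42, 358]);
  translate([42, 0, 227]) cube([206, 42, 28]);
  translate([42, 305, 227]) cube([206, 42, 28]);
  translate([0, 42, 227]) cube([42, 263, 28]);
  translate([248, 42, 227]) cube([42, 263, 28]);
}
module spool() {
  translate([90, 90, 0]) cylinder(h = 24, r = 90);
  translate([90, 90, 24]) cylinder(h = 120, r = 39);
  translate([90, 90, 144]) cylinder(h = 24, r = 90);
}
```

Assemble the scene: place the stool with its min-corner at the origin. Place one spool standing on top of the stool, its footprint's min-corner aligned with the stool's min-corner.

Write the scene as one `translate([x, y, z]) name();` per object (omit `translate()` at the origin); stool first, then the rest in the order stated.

stool();
translate([0, 0, 384]) spool();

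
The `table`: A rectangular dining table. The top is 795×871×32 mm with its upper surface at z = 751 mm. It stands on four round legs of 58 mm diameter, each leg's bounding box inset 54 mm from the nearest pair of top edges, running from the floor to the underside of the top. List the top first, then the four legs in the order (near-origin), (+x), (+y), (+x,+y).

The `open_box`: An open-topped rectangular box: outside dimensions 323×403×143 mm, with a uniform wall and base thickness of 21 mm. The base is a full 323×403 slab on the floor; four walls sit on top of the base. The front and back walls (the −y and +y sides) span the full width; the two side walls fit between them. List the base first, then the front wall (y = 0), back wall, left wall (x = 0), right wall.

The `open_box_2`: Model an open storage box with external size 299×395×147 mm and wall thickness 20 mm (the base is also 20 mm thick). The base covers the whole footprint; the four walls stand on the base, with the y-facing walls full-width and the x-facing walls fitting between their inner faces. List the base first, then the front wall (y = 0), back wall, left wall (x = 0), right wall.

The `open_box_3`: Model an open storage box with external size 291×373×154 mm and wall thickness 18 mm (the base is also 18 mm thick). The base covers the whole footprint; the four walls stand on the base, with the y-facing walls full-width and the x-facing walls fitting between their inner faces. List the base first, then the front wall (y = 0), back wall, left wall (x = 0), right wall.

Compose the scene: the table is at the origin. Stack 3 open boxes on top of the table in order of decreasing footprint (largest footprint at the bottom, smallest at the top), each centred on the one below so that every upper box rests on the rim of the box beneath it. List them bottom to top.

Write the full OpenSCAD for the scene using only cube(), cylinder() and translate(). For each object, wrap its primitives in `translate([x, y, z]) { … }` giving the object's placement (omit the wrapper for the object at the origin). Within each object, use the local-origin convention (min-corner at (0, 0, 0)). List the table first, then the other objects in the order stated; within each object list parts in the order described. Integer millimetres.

translate([0, 0, 719]) cube([795, 871, 32]);
translate([83, 83, 0]) cylinder(h = 719, r = 29);
translate([712, 83, 0]) cylinder(h = 719, r = 29);
translate([83, 788, 0]) cylinder(h = 719, r = 29);
translate([712, 788, 0]) cylinder(h = 719, r = 29);
translate([236, 234, 751]) {
  cube([323, 403, 21]);
  translate([0, 0, 21]) cube([323, 21, 122]);
  translate([0, 382, 21]) cube([323, 21, 122]);
  translate([0, 21, 21]) cube([21, 361, 122]);
  translate([302, 21, 21]) cube([21, 361, 122]);
}
translate([248, 238, 894]) {
  cube([299, 395, 20]);
  translate([0, 0, 20]) cube([299, 20, 127]);
  translate([0, 375, 20]) cube([299, 20, 127]);
  translate([0, 20, 20]) cube([20, 355, 127]);
  translate([279, 20, 20]) cube([20, 355, 127]);
}
translate([252, 249, 1041]) {
  cube([291, 373, 18]);
  translate([0, 0, 18]) cube([291, 18, 136]);
  translate([0, 355, 18]) cube([291, 18, 136]);
  translate([0, 18, 18]) cube([18, 337, 136]);
  translate([273, 18, 18]) cube([18, 337, 136]);
}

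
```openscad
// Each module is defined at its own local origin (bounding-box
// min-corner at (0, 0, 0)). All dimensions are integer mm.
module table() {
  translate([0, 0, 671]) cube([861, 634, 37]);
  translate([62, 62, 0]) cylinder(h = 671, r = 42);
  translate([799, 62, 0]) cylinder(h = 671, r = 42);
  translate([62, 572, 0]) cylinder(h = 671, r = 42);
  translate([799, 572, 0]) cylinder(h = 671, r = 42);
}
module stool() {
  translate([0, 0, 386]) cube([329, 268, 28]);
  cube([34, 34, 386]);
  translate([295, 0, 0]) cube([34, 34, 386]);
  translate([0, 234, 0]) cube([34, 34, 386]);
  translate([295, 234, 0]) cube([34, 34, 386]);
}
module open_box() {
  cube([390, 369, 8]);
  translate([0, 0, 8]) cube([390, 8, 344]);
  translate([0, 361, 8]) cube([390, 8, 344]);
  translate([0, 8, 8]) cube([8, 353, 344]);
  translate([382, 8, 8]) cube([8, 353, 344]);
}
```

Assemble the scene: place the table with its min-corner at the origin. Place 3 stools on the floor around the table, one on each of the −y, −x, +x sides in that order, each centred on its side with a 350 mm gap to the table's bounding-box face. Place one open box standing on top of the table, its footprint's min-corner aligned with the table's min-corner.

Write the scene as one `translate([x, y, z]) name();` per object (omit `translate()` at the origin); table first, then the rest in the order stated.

table();
translate([266, -618, 0]) stool();
translate([-679, 183, 0]) stool();
translate([1211, 183, 0]) stool();
translate([0, 0, 708]) open_box();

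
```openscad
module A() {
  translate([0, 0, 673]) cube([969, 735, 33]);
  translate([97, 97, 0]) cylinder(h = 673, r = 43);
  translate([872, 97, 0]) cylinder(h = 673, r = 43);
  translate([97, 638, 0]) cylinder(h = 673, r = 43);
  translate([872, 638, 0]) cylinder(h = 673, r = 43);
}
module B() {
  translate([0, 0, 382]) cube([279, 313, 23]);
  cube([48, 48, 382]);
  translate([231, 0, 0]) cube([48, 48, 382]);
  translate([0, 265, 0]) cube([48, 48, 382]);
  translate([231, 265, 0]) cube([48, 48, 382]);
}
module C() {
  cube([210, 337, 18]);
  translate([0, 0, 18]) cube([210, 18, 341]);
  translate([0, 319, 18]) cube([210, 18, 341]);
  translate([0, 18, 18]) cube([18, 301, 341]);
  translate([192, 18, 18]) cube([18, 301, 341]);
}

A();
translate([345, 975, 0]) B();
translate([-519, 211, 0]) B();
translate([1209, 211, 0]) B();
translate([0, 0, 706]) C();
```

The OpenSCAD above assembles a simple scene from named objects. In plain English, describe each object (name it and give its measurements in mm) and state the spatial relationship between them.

A is a table with a 969×735 mm rectangular top, 33 mm thick, top surface at z = 706 mm, supported by four round legs of 86 mm diameter, each leg's bounding box inset 54 mm from the nearest pair of top edges, running from the floor.

B is a four-legged stool. The seat is 279×313 mm, 23 mm thick, top at z = 405 mm. It stands on four square legs, each 48×48 mm in cross-section, from z = 0 to the seat underside, each flush with a corner of the seat.

C is an open-topped rectangular box: outside dimensions 210×337×359 mm, with a uniform wall and base thickness of 18 mm. The base is a full 210×337 slab on the floor; four walls sit on top of the base. The front and back walls (the −y and +y sides) span the full width; the two side walls fit between them.

Three stools sit around the table at the +y, −x, +x sides. The open box is on top of the table.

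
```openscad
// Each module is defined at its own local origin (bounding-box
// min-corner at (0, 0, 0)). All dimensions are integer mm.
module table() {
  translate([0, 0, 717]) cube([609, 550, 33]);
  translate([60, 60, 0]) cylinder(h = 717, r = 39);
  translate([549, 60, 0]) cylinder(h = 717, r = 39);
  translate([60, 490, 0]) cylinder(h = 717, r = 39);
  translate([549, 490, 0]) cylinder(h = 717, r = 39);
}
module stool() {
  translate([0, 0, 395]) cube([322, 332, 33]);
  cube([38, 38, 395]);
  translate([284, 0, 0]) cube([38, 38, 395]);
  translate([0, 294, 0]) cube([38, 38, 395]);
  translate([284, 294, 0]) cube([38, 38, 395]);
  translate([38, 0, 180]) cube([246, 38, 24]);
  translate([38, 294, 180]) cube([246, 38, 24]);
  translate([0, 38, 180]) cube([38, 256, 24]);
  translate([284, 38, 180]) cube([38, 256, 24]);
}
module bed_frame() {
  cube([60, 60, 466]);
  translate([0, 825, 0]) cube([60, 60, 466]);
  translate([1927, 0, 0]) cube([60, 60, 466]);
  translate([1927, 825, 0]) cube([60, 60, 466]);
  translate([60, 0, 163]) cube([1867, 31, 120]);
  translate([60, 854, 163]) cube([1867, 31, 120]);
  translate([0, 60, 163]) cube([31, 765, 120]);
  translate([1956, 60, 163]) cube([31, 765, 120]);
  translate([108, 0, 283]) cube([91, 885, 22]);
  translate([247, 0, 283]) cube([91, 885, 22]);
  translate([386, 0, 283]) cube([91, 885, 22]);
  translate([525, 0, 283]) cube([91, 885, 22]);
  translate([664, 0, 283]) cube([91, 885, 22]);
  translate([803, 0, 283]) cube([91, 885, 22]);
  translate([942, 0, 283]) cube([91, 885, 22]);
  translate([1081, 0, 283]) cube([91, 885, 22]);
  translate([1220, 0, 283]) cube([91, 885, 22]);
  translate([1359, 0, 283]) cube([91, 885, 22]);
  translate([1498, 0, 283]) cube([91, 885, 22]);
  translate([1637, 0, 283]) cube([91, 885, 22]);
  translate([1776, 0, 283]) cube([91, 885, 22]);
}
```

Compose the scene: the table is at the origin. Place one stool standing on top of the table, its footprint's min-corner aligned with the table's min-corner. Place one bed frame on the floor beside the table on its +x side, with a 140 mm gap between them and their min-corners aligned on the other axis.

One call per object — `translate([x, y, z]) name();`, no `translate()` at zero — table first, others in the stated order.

table();
translate([0, 0, 750]) stool();
translate([749, 0, 0]) bed_frame();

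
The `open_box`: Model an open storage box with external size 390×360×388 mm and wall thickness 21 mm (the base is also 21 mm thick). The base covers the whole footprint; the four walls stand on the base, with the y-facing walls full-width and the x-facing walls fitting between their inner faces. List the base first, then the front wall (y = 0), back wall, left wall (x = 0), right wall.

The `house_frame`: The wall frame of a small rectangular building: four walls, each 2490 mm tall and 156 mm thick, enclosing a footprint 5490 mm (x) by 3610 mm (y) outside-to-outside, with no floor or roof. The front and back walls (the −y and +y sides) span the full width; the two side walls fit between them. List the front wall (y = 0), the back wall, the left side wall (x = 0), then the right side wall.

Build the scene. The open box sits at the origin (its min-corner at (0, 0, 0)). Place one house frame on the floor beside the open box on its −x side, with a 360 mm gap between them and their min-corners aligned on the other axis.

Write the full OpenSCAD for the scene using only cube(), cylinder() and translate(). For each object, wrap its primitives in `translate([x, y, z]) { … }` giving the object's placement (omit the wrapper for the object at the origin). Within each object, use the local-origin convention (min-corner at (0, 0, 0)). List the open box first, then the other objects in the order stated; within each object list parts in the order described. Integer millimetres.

cube([390, 360, 21]);
translate([0, 0, 21]) cube([390, 21, 367]);
translate([0, 339, 21]) cube([390, 21, 367]);
translate([0, 21, 21]) cube([21, 318, 367]);
translate([369, 21, 21]) cube([21, 318, 367]);
translate([-5850, 0, 0]) {
  cube([5490, 156, 2490]);
  translate([0, 3454, 0]) cube([5490, 156, 2490]);
  translate([0, 156, 0]) cube([156, 3298, 2490]);
  translate([5334, 156, 0]) cube([156, 3298, 2490]);
}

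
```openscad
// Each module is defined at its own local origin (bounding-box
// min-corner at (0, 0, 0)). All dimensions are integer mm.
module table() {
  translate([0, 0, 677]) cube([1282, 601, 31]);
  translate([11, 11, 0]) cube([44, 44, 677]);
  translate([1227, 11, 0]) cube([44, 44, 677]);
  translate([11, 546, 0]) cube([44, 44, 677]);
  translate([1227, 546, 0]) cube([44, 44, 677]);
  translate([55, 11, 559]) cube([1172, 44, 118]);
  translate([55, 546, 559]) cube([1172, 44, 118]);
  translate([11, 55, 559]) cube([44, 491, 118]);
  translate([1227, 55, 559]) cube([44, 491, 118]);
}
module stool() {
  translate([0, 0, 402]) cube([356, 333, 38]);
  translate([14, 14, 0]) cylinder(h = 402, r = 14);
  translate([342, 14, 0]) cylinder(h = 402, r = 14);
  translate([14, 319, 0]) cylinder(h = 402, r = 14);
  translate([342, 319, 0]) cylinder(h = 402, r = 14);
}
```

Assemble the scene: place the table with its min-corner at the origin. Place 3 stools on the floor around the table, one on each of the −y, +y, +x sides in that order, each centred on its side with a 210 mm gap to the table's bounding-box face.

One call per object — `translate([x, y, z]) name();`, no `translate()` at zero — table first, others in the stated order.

table();
translate([463, -543, 0]) stool();
translate([463, 811, 0]) stool();
translate([1492, 134, 0]) stool();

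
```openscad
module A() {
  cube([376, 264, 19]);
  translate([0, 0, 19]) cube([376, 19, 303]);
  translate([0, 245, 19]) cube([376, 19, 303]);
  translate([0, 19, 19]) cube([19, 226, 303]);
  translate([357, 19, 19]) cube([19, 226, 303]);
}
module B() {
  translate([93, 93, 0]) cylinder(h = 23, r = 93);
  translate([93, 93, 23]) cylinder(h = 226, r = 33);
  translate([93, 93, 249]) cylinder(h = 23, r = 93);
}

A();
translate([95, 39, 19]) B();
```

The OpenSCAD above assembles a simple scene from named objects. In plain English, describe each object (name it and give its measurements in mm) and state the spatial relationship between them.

A is an open-topped rectangular box: outside dimensions 376×264×322 mm, with a uniform wall and base thickness of 19 mm. The base is a full 376×264 slab on the floor; four walls sit on top of the base. The front and back walls (the −y and +y sides) span the full width; the two side walls fit between them.

B is a spool: two coaxial disc flanges of radius 93 mm and thickness 23 mm, joined by a core cylinder of radius 33 mm and height 226 mm. The lower flange rests on z = 0 and the three cylinders share a vertical axis.

The spool sits inside the open box, centred.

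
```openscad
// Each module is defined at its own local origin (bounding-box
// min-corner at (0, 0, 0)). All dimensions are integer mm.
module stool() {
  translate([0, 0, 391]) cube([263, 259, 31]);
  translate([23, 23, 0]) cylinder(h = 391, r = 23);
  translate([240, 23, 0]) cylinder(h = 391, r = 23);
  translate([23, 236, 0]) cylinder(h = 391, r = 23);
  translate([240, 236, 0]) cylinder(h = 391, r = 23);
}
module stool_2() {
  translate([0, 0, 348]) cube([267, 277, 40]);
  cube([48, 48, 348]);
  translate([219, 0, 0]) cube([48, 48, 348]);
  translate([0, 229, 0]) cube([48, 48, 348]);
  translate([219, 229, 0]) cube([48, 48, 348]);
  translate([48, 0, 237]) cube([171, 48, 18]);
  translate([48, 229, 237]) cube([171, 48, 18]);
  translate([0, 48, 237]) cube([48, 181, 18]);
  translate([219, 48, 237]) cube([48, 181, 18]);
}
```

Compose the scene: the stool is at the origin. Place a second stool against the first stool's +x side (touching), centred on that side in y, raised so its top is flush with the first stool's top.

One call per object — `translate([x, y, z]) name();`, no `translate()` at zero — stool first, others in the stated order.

stool();
translate([263, -9, 34]) stool_2();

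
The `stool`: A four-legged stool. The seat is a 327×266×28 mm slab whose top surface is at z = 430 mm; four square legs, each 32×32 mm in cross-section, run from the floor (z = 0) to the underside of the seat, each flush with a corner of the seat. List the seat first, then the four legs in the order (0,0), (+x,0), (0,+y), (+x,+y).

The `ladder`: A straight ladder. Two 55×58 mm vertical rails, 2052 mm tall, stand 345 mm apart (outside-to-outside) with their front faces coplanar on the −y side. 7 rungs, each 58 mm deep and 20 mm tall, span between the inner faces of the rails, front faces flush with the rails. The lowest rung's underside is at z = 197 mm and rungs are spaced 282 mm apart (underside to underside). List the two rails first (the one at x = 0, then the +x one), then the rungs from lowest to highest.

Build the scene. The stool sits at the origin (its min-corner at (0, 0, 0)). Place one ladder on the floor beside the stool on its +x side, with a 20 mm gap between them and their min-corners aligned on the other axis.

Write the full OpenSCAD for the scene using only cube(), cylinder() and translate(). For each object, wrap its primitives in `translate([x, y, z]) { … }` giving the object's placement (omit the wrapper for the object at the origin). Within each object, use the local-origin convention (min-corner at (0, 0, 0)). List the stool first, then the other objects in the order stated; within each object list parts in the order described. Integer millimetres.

translate([0, 0, 402]) cube([327, 266, 28]);
cube([32, 32, 402]);
translate([295, 0, 0]) cube([32, 32, 402]);
translate([0, 234, 0]) cube([32, 32, 402]);
translate([295, 234, 0]) cube([32, 32, 402]);
translate([347, 0, 0]) {
  cube([55, 58, 2052]);
  translate([290, 0, 0]) cube([55, 58, 2052]);
  translate([55, 0, 197]) cube([235, 58, 20]);
  translate([55, 0, 479]) cube([235, 58, 20]);
  translate([55, 0, 761]) cube([235, 58, 20]);
  translate([55, 0, 1043]) cube([235, 58, 20]);
  translate([55, 0, 1325]) cube([235, 58, 20]);
  translate([55, 0, 1607]) cube([235, 58, 20]);
  translate([55, 0, 1889]) cube([235, 58, 20]);
}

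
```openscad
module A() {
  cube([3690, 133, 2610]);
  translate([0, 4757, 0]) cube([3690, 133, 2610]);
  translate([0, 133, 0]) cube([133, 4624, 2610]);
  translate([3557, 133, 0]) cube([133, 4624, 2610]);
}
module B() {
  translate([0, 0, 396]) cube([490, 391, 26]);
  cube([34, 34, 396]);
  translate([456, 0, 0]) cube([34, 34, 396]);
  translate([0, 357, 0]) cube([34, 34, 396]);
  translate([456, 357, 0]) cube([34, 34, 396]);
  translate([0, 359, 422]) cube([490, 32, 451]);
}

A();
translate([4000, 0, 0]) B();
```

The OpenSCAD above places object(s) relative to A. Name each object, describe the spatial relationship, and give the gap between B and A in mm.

The chair's nearest face is 310 mm from the house frame's +x face.

A is a house frame. B is a chair. The chair is on the floor beside the house frame on its +x side. The gap between the chair and the house frame is 310 mm.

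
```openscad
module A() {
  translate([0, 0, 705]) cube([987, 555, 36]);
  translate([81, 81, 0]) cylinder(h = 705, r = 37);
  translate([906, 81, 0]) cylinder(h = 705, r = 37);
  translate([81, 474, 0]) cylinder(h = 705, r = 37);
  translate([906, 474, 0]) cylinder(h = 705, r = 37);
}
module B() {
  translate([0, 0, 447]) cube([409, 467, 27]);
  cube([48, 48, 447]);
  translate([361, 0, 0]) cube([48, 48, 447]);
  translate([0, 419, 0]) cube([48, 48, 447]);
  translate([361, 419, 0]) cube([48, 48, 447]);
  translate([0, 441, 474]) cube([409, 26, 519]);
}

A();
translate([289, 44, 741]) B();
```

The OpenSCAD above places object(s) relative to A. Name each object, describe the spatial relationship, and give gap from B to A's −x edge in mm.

A is a table. B is a chair. The chair is on top of the table, centred. The gap from the chair to the table's −x edge is 289 mm.

The chair's min-x is at 289; the table's min-x is 0; gap = 289 mm.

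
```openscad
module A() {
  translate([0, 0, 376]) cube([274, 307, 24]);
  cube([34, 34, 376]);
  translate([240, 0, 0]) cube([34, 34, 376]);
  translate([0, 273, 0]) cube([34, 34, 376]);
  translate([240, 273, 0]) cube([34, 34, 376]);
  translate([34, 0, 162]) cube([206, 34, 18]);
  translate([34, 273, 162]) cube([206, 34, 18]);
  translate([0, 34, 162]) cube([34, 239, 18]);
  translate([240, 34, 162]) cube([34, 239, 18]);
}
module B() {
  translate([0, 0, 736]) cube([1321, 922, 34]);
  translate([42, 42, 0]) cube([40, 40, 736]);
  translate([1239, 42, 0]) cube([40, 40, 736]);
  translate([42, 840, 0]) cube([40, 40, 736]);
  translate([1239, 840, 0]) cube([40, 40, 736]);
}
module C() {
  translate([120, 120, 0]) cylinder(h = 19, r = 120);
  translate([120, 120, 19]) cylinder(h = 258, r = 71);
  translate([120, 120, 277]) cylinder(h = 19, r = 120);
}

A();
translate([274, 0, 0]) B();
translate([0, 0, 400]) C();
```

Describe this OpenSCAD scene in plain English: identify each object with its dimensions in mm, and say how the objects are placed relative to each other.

A is a four-legged stool. The seat is a 274×307×24 mm slab whose top surface is at z = 400 mm; four square legs, each 34×34 mm in cross-section, run from the floor (z = 0) to the underside of the seat, each flush with a corner of the seat. Four stretchers, 34 mm wide and 18 mm tall, connect adjacent legs with their undersides at z = 162 mm, each running between the inner faces of the legs it joins and aligned with the legs' outer faces on the other axis.

B is a rectangular dining table. The top is 1321×922×34 mm with its upper surface at z = 770 mm. It stands on four 40×40 mm square legs, each inset 42 mm from the nearest pair of top edges, running from the floor to the underside of the top.

C is a spool: two coaxial disc flanges of radius 120 mm and thickness 19 mm, joined by a core cylinder of radius 71 mm and height 258 mm. The lower flange rests on z = 0 and the three cylinders share a vertical axis.

The table is against the stool's +x side, with their −y faces flush. The spool is on top of the stool.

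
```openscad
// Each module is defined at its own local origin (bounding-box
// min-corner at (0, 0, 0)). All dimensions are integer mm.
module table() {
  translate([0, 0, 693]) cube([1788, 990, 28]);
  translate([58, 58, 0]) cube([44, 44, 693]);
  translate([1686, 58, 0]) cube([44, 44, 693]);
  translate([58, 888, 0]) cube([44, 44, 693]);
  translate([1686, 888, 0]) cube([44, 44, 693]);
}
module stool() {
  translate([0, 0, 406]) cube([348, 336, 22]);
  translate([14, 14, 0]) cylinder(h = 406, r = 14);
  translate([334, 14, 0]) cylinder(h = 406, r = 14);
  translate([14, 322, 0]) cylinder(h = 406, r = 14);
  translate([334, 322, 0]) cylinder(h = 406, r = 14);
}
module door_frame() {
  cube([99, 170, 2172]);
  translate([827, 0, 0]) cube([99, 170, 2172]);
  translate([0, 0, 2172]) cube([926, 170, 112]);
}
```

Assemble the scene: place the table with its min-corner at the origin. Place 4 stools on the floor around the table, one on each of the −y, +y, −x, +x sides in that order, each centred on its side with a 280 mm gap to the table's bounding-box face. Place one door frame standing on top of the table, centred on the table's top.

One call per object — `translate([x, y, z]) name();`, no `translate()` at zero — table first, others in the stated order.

table();
translate([720, -616, 0]) stool();
translate([720, 1270, 0]) stool();
translate([-628, 327, 0]) stool();
translate([2068, 327, 0]) stool();
translate([431, 410, 721]) door_frame();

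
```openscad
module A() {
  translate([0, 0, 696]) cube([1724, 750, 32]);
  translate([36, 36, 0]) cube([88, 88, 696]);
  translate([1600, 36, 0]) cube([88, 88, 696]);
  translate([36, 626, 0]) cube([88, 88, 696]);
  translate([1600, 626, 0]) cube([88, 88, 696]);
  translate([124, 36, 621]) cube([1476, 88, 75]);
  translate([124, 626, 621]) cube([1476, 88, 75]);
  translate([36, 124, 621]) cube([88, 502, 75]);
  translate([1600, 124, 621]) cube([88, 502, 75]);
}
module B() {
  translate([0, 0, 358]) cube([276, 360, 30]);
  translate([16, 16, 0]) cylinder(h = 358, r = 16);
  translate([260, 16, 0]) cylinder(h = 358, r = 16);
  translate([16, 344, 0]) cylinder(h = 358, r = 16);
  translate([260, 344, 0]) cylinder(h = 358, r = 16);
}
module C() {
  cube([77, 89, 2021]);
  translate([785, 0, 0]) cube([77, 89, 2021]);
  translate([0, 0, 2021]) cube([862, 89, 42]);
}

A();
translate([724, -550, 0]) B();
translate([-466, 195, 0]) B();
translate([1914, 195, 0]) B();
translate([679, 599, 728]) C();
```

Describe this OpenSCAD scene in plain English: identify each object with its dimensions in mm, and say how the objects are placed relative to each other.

A is a table: top 1724 mm (x) × 750 mm (y), 32 mm thick, upper face at z = 728 mm, on four 88×88 mm square legs, each inset 36 mm from the nearest pair of top edges, running from z = 0 to the bottom of the top. Four apron rails, 88 mm thick and 75 mm tall, run between adjacent legs with their top edges flush with the underside of the top and their outer faces flush with the legs' outer faces.

B is a four-legged stool. The seat is a 276×360×30 mm slab whose top surface is at z = 388 mm; four round legs, each 32 mm in diameter, run from the floor (z = 0) to the underside of the seat, each leg's axis is inset half a diameter from the nearest pair of seat edges (so the leg's bounding box is flush with the corner).

C is a rectangular door frame: two vertical jambs of 77×89 mm section, 2021 mm tall, with a clear opening 708 mm wide between their inner faces. A header 42 mm tall and 89 mm deep lies on top of the jambs and spans the full outside width.

Three stools sit around the table at the −y, −x, +x sides. The door frame is on top of the table.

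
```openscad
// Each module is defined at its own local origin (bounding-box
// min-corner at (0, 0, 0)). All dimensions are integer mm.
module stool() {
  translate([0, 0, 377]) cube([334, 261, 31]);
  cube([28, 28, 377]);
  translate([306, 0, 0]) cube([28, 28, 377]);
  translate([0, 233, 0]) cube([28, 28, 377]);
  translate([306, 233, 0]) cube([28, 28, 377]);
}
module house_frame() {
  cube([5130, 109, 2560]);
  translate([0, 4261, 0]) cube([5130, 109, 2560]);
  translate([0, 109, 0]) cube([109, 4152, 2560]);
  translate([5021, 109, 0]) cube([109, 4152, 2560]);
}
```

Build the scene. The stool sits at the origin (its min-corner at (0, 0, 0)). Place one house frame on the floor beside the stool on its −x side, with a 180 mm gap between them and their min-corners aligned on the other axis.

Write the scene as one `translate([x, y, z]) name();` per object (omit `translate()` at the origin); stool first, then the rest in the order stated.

stool();
translate([-5310, 0, 0]) house_frame();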